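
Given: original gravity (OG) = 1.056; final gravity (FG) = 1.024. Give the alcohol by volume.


ABV = (OG − FG) · 131.25
ABV = (1.056 − 1.024) · 131.25

4.2000 % ABV


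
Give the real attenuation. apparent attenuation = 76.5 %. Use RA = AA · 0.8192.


RA = 76.5 · 0.8192

62.6688 %


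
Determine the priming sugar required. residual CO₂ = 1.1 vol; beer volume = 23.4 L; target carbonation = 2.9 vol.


sugar = (target − residual)·4.0·V
sugar = (2.9 − 1.1)·4.0·23.4

168.4800 g


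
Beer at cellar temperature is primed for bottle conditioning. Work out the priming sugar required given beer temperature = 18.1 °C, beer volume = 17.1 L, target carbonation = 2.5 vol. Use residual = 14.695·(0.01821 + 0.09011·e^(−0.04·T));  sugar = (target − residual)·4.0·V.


residual = 14.695·(0.01821 + 0.09011·e^(−0.04·18.1)) = 0.9096
sugar = (2.5 − 0.9096)·4.0·17.1

108.7858 g


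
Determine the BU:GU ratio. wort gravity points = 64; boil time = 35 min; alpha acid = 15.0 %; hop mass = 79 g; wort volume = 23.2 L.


U = 1.65·0.000125^(GP/1000)·(1−e^(−0.04t))/4.15;  IBU = (α/100)·m·U·1000/V;  BU:GU = IBU/GP
U = 1.65·0.000125^(64/1000)·(1−e^(−0.04·35))/4.15 = 0.1685
IBU = (15.0/100)·79·0.1685·1000/23.2 = 86.0787
BU:GU = 86.0787/64

1.3450


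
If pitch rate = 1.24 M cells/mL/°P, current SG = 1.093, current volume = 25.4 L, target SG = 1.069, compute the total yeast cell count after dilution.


V_w = V·((SG_c−1)/(SG_t−1)−1);  °P = 259 − 259/SG_t;  cells = rate·(V+V_w)·°P
V_w = 25.4·((1.093−1)/(1.069−1)−1) = 8.8348
V_final = 25.4 + 8.8348 = 34.2348
°P = 259 − 259/1.069 = 16.7175
cells = 1.24·34.2348·16.7175

709.6765 billion cells


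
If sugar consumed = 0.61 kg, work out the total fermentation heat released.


Q = m_sugar · 590 kJ/kg
Q = 0.61 · 590

359.9000 kJ


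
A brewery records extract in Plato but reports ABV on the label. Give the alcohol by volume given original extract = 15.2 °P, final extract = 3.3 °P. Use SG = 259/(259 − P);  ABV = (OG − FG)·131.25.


OG = 259/(259 − 15.2) = 1.0623
FG = 259/(259 − 3.3) = 1.0129
ABV = (1.0623 − 1.0129)·131.25

6.4891 % ABV


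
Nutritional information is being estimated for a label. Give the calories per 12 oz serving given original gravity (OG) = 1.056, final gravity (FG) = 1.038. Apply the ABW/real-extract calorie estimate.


ABW = (OG−FG)·131.25·0.79/FG;  °P = 259 − 259/SG (for OG→OE and FG→AE);  RE = 0.1808·OE + 0.8192·AE;  Cal = (6.9·ABW + 4·(RE−0.1))·FG·3.55
ABW = (1.056 − 1.038)·131.25·0.79/1.038 = 1.7980
OE = 259 − 259/1.056 = 13.7348 °P
AE = 259 − 259/1.038 = 9.4817 °P
RE = 0.1808·13.7348 + 0.8192·9.4817 = 10.2507 °P
Cal = (6.9·1.7980 + 4·(10.2507−0.1))·1.038·3.55

195.3336 kcal


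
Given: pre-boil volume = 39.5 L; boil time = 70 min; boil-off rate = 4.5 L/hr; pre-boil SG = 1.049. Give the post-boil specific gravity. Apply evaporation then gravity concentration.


V_post = V_pre − rate·(t/60);  SG_post = 1 + (SG_pre−1)·V_pre/V_post
V_post = 39.5 − 4.5·(70/60) = 34.2500
SG_post = 1 + (1.049 − 1)·39.5/34.2500

1.0565


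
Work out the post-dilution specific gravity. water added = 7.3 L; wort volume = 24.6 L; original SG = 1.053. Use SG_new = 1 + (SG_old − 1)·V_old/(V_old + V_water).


pts = (1.053 − 1)·1000·24.6/(24.6 + 7.3) = 40.8715
SG_new = 1 + 40.8715/1000

1.0409


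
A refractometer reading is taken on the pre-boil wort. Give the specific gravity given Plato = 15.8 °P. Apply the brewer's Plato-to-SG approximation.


SG = 259/(259 − P)
SG = 259/(259 − 15.8)

1.0650


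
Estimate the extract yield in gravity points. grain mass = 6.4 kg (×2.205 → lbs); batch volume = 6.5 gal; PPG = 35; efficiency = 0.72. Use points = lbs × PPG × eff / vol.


lbs = 6.4 × 2.205 = 14.1120
points = 14.1120 × 35 × 0.72 / 6.5

54.7111 points


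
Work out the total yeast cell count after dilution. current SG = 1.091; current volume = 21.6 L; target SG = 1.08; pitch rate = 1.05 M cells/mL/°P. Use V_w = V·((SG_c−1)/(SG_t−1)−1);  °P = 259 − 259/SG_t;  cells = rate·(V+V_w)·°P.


V_w = 21.6·((1.091−1)/(1.08−1)−1) = 2.9700
V_final = 21.6 + 2.9700 = 24.5700
°P = 259 − 259/1.08 = 19.1852
cells = 1.05·24.5700·19.1852

494.9490 billion cells


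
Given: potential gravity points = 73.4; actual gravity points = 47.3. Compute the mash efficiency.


efficiency = actual / potential × 100
efficiency = 47.3 / 73.4 × 100

64.4414 %


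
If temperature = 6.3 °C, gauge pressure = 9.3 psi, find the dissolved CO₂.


vols = (P + 14.695)·(0.01821 + 0.09011·e^(−0.04·T))
vols = (9.3 + 14.695)·(0.01821 + 0.09011·e^(−0.04·6.3))

2.1175 volumes


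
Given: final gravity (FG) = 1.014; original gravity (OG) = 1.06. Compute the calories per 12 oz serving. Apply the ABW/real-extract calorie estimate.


ABW = (OG−FG)·131.25·0.79/FG;  °P = 259 − 259/SG (for OG→OE and FG→AE);  RE = 0.1808·OE + 0.8192·AE;  Cal = (6.9·ABW + 4·(RE−0.1))·FG·3.55
ABW = (1.06 − 1.014)·131.25·0.79/1.014 = 4.7038
OE = 259 − 259/1.06 = 14.6604 °P
AE = 259 − 259/1.014 = 3.5759 °P
RE = 0.1808·14.6604 + 0.8192·3.5759 = 5.5800 °P
Cal = (6.9·4.7038 + 4·(5.5800−0.1))·1.014·3.55

195.7374 kcal


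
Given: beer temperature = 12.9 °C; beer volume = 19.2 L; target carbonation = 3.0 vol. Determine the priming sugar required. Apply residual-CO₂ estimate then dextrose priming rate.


residual = 14.695·(0.01821 + 0.09011·e^(−0.04·T));  sugar = (target − residual)·4.0·V
residual = 14.695·(0.01821 + 0.09011·e^(−0.04·12.9)) = 1.0580
sugar = (3.0 − 1.0580)·4.0·19.2

149.1460 g


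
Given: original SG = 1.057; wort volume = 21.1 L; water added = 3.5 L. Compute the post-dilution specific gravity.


SG_new = 1 + (SG_old − 1)·V_old/(V_old + V_water)
pts = (1.057 − 1)·1000·21.1/(21.1 + 3.5) = 48.8902
SG_new = 1 + 48.8902/1000

1.0489


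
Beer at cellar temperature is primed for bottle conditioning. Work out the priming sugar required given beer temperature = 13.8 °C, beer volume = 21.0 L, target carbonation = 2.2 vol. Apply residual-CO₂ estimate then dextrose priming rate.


residual = 14.695·(0.01821 + 0.09011·e^(−0.04·T));  sugar = (target − residual)·4.0·V
residual = 14.695·(0.01821 + 0.09011·e^(−0.04·13.8)) = 1.0300
sugar = (2.2 − 1.0300)·4.0·21.0

98.2760 g


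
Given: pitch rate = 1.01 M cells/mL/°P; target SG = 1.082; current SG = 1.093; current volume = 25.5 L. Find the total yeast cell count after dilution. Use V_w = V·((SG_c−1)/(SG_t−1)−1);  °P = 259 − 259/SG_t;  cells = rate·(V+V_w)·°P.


V_w = 25.5·((1.093−1)/(1.082−1)−1) = 3.4207
V_final = 25.5 + 3.4207 = 28.9207
°P = 259 − 259/1.082 = 19.6285
cells = 1.01·28.9207·19.6285

573.3463 billion cells


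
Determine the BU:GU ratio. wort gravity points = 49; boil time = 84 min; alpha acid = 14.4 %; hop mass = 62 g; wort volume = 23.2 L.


U = 1.65·0.000125^(GP/1000)·(1−e^(−0.04t))/4.15;  IBU = (α/100)·m·U·1000/V;  BU:GU = IBU/GP
U = 1.65·0.000125^(49/1000)·(1−e^(−0.04·84))/4.15 = 0.2471
IBU = (14.4/100)·62·0.2471·1000/23.2 = 95.0817
BU:GU = 95.0817/49

1.9404


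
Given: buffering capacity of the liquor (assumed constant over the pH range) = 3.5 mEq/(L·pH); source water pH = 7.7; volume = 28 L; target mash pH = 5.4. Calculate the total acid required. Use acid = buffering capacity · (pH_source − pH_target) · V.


acid = 3.5 · (7.7 − 5.4) · 28

225.4000 mEq


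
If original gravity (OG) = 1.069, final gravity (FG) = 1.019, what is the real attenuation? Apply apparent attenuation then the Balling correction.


AA = (OG−FG)/(OG−1)·100;  RA = AA·0.8192
AA = (1.069 − 1.019)/(1.069 − 1)·100 = 72.4638
RA = 72.4638·0.8192

59.3623 %


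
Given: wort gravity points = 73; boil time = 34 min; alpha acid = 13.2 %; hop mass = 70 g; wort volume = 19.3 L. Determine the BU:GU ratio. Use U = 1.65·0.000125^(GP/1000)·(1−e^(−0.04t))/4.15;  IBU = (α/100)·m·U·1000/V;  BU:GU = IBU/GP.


U = 1.65·0.000125^(73/1000)·(1−e^(−0.04·34))/4.15 = 0.1534
IBU = (13.2/100)·70·0.1534·1000/19.3 = 73.4196
BU:GU = 73.4196/73

1.0057


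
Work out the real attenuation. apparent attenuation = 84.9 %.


RA = AA · 0.8192
RA = 84.9 · 0.8192

69.5501 %


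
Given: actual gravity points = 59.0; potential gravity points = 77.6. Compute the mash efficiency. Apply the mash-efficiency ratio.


efficiency = actual / potential × 100
efficiency = 59.0 / 77.6 × 100

76.0309 %


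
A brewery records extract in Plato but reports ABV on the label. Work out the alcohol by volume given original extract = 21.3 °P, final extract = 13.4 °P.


SG = 259/(259 − P);  ABV = (OG − FG)·131.25
OG = 259/(259 − 21.3) = 1.0896
FG = 259/(259 − 13.4) = 1.0546
ABV = (1.0896 − 1.0546)·131.25

4.6001 % ABV


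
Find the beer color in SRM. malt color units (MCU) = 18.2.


SRM = 1.4922 · MCU^0.6859
SRM = 1.4922 · 18.2^0.6859

10.9172 SRM


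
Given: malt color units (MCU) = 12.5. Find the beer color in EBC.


SRM = 1.4922·MCU^0.6859;  EBC = SRM·1.97
SRM = 1.4922·12.5^0.6859 = 8.4372
EBC = 8.4372·1.97

16.6213 EBC


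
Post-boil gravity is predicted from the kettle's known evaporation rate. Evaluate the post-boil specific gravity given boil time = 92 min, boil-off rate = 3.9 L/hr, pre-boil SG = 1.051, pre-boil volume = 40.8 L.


V_post = V_pre − rate·(t/60);  SG_post = 1 + (SG_pre−1)·V_pre/V_post
V_post = 40.8 − 3.9·(92/60) = 34.8200
SG_post = 1 + (1.051 − 1)·40.8/34.8200

1.0598


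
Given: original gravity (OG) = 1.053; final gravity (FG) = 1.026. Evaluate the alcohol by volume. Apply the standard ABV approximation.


ABV = (OG − FG) · 131.25
ABV = (1.053 − 1.026) · 131.25

3.5437 % ABV


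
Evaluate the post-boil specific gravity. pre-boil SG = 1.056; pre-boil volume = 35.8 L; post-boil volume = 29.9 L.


SG_post = 1 + (SG_pre − 1)·V_pre/V_post
pts_pre = (1.056 − 1)·1000 = 56.0000
pts_post = 56.0000·35.8/29.9 = 67.0502
SG_post = 1 + 67.0502/1000

1.0671


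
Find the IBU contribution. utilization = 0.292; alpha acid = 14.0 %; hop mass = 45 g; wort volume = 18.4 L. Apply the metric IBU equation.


IBU = (α/100)·mass·U·1000 / V
IBU = (14.0/100)·45·0.292·1000 / 18.4

99.9783 IBU


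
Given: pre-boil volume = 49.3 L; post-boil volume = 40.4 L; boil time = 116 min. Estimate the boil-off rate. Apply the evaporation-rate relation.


rate = (V_pre − V_post) / (t_min/60)
rate = (49.3 − 40.4) / (116/60)

4.6034 L/hr


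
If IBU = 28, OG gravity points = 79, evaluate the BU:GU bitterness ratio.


BU:GU = IBU / OG_points
BU:GU = 28 / 79

0.3544


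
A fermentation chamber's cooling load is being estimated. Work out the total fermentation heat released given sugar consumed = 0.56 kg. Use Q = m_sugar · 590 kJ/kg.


Q = 0.56 · 590

330.4000 kJ


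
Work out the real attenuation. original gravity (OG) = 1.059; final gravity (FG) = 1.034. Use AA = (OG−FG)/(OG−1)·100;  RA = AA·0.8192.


AA = (1.059 − 1.034)/(1.059 − 1)·100 = 42.3729
RA = 42.3729·0.8192

34.7119 %


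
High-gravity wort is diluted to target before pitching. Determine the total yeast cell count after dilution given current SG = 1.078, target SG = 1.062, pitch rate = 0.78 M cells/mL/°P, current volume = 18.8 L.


V_w = V·((SG_c−1)/(SG_t−1)−1);  °P = 259 − 259/SG_t;  cells = rate·(V+V_w)·°P
V_w = 18.8·((1.078−1)/(1.062−1)−1) = 4.8516
V_final = 18.8 + 4.8516 = 23.6516
°P = 259 − 259/1.062 = 15.1205
cells = 0.78·23.6516·15.1205

278.9474 billion cells


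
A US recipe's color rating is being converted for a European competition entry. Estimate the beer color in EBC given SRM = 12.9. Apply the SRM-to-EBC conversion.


EBC = SRM · 1.97
EBC = 12.9 · 1.97

25.4130 EBC


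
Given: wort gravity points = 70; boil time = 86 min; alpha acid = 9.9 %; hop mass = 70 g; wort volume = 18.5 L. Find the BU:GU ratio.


U = 1.65·0.000125^(GP/1000)·(1−e^(−0.04t))/4.15;  IBU = (α/100)·m·U·1000/V;  BU:GU = IBU/GP
U = 1.65·0.000125^(70/1000)·(1−e^(−0.04·86))/4.15 = 0.2051
IBU = (9.9/100)·70·0.2051·1000/18.5 = 76.8471
BU:GU = 76.8471/70

1.0978


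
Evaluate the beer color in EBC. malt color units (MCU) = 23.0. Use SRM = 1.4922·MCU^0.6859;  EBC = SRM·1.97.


SRM = 1.4922·23.0^0.6859 = 12.8185
EBC = 12.8185·1.97

25.2524 EBC


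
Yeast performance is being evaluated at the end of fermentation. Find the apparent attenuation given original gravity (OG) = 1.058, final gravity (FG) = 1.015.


AA = (OG − FG)/(OG − 1) · 100
AA = (1.058 − 1.015)/(1.058 − 1) · 100

74.1379 %


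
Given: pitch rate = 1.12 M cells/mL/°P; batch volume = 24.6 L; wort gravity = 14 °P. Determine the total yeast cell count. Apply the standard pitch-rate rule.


cells (billions) = rate · V_L · °P
cells = 1.12 · 24.6 · 14

385.7280 billion cells


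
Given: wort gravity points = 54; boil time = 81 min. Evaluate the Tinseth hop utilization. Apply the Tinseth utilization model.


U = 1.65·0.000125^(GP/1000) · (1 − e^(−0.04·t))/4.15
bigness = 1.65·0.000125^(54/1000) = 1.0156
boil_factor = (1 − e^(−0.04·81))/4.15 = 0.2315
U = 1.0156 · 0.2315

0.2351


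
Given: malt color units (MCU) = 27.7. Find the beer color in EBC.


SRM = 1.4922·MCU^0.6859;  EBC = SRM·1.97
SRM = 1.4922·27.7^0.6859 = 14.5621
EBC = 14.5621·1.97

28.6873 EBC


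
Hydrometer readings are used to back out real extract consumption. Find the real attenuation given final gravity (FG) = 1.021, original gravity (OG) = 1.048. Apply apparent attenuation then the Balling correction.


AA = (OG−FG)/(OG−1)·100;  RA = AA·0.8192
AA = (1.048 − 1.021)/(1.048 − 1)·100 = 56.2500
RA = 56.2500·0.8192

46.0800 %


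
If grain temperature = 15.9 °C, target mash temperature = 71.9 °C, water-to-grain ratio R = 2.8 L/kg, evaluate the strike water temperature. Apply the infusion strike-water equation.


T_strike = (0.41/R)·(T_mash − T_grain) + T_mash
T_strike = (0.41/2.8)·(71.9 − 15.9) + 71.9

80.1000 °C


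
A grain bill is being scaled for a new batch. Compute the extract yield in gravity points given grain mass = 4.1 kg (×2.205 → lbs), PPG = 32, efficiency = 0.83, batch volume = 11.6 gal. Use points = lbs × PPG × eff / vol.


lbs = 4.1 × 2.205 = 9.0405
points = 9.0405 × 32 × 0.83 / 11.6

20.6996 points


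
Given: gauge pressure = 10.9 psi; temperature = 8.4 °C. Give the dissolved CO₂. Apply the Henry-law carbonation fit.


vols = (P + 14.695)·(0.01821 + 0.09011·e^(−0.04·T))
vols = (10.9 + 14.695)·(0.01821 + 0.09011·e^(−0.04·8.4))

2.1143 volumes


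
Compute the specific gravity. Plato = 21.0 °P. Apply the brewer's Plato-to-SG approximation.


SG = 259/(259 − P)
SG = 259/(259 − 21.0)

1.0882


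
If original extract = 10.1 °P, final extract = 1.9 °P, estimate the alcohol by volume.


SG = 259/(259 − P);  ABV = (OG − FG)·131.25
OG = 259/(259 − 10.1) = 1.0406
FG = 259/(259 − 1.9) = 1.0074
ABV = (1.0406 − 1.0074)·131.25

4.3560 % ABV


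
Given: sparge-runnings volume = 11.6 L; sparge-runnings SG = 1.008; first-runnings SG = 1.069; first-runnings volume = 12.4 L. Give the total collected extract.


total = Σ (SG_i − 1)·1000·V_i
first = (1.069 − 1)·1000·12.4 = 855.6000
sparge = (1.008 − 1)·1000·11.6 = 92.8000
total = 855.6000 + 92.8000

948.4000 gravity·L


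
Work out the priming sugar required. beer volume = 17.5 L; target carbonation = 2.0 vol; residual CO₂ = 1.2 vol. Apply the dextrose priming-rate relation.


sugar = (target − residual)·4.0·V
sugar = (2.0 − 1.2)·4.0·17.5

56.0000 g


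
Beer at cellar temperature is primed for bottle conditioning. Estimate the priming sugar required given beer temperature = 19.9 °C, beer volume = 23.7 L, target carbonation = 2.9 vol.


residual = 14.695·(0.01821 + 0.09011·e^(−0.04·T));  sugar = (target − residual)·4.0·V
residual = 14.695·(0.01821 + 0.09011·e^(−0.04·19.9)) = 0.8650
sugar = (2.9 − 0.8650)·4.0·23.7

192.9211 g


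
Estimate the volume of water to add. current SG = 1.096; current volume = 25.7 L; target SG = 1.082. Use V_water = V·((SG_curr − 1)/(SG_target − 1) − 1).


V_water = 25.7·((1.096 − 1)/(1.082 − 1) − 1)

4.3878 L


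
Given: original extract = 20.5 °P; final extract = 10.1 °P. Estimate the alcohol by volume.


SG = 259/(259 − P);  ABV = (OG − FG)·131.25
OG = 259/(259 − 20.5) = 1.0860
FG = 259/(259 − 10.1) = 1.0406
ABV = (1.0860 − 1.0406)·131.25

5.9555 % ABV


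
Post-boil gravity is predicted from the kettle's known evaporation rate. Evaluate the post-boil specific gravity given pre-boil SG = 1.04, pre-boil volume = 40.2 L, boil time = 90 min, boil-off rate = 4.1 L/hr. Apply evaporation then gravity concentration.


V_post = V_pre − rate·(t/60);  SG_post = 1 + (SG_pre−1)·V_pre/V_post
V_post = 40.2 − 4.1·(90/60) = 34.0500
SG_post = 1 + (1.04 − 1)·40.2/34.0500

1.0472


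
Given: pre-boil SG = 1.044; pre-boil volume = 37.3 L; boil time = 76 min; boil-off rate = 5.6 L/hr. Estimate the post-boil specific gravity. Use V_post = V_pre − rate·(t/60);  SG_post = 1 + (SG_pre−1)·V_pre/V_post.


V_post = 37.3 − 5.6·(76/60) = 30.2067
SG_post = 1 + (1.044 − 1)·37.3/30.2067

1.0543


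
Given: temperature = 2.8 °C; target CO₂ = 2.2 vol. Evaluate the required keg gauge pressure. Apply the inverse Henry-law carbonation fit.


psi = vols/(0.01821 + 0.09011·e^(−0.04·T)) − 14.695
psi = 2.2/(0.01821 + 0.09011·e^(−0.04·2.8)) − 14.695

7.5784 psi


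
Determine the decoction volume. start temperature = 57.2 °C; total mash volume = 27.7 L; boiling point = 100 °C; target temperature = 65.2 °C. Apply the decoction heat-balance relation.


V_dec = V_total·(T_target − T_start)/(T_boil − T_start)
V_dec = 27.7·(65.2 − 57.2)/(100 − 57.2)

5.1776 L


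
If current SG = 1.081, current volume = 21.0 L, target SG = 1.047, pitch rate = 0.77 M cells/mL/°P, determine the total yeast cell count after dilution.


V_w = V·((SG_c−1)/(SG_t−1)−1);  °P = 259 − 259/SG_t;  cells = rate·(V+V_w)·°P
V_w = 21.0·((1.081−1)/(1.047−1)−1) = 15.1915
V_final = 21.0 + 15.1915 = 36.1915
°P = 259 − 259/1.047 = 11.6266
cells = 0.77·36.1915·11.6266

324.0023 billion cells


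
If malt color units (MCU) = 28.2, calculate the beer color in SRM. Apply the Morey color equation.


SRM = 1.4922 · MCU^0.6859
SRM = 1.4922 · 28.2^0.6859

14.7419 SRM


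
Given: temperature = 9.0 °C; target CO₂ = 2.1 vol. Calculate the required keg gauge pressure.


psi = vols/(0.01821 + 0.09011·e^(−0.04·T)) − 14.695
psi = 2.1/(0.01821 + 0.09011·e^(−0.04·9.0)) − 14.695

11.2061 psi


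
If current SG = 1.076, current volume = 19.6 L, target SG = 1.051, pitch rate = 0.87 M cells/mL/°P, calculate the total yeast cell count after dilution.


V_w = V·((SG_c−1)/(SG_t−1)−1);  °P = 259 − 259/SG_t;  cells = rate·(V+V_w)·°P
V_w = 19.6·((1.076−1)/(1.051−1)−1) = 9.6078
V_final = 19.6 + 9.6078 = 29.2078
°P = 259 − 259/1.051 = 12.5680
cells = 0.87·29.2078·12.5680

319.3640 billion cells


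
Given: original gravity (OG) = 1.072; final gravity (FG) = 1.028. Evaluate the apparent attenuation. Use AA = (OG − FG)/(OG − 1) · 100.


AA = (1.072 − 1.028)/(1.072 − 1) · 100

61.1111 %


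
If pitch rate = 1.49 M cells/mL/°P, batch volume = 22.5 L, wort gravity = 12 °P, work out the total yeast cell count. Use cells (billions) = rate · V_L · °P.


cells = 1.49 · 22.5 · 12

402.3000 billion cells


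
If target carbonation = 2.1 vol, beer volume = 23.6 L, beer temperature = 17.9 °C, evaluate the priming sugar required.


residual = 14.695·(0.01821 + 0.09011·e^(−0.04·T));  sugar = (target − residual)·4.0·V
residual = 14.695·(0.01821 + 0.09011·e^(−0.04·17.9)) = 0.9147
sugar = (2.1 − 0.9147)·4.0·23.6

111.8904 g


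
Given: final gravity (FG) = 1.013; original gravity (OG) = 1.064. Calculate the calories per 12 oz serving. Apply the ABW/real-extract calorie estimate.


ABW = (OG−FG)·131.25·0.79/FG;  °P = 259 − 259/SG (for OG→OE and FG→AE);  RE = 0.1808·OE + 0.8192·AE;  Cal = (6.9·ABW + 4·(RE−0.1))·FG·3.55
ABW = (1.064 − 1.013)·131.25·0.79/1.013 = 5.2202
OE = 259 − 259/1.064 = 15.5789 °P
AE = 259 − 259/1.013 = 3.3238 °P
RE = 0.1808·15.5789 + 0.8192·3.3238 = 5.5395 °P
Cal = (6.9·5.2202 + 4·(5.5395−0.1))·1.013·3.55

207.7765 kcal


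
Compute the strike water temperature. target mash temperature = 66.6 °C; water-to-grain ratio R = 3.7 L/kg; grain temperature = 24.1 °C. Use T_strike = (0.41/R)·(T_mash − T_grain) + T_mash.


T_strike = (0.41/3.7)·(66.6 − 24.1) + 66.6

71.3095 °C


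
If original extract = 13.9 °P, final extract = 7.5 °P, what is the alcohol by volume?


SG = 259/(259 − P);  ABV = (OG − FG)·131.25
OG = 259/(259 − 13.9) = 1.0567
FG = 259/(259 − 7.5) = 1.0298
ABV = (1.0567 − 1.0298)·131.25

3.5294 % ABV


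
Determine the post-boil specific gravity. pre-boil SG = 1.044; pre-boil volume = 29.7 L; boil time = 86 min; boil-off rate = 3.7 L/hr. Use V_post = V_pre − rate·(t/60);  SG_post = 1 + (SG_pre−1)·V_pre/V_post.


V_post = 29.7 − 3.7·(86/60) = 24.3967
SG_post = 1 + (1.044 − 1)·29.7/24.3967

1.0536


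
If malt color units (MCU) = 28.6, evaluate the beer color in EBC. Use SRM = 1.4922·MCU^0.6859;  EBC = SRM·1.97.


SRM = 1.4922·28.6^0.6859 = 14.8850
EBC = 14.8850·1.97

29.3234 EBC


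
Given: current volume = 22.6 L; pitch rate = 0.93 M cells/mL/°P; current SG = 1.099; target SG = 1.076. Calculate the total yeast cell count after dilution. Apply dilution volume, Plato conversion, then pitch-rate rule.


V_w = V·((SG_c−1)/(SG_t−1)−1);  °P = 259 − 259/SG_t;  cells = rate·(V+V_w)·°P
V_w = 22.6·((1.099−1)/(1.076−1)−1) = 6.8395
V_final = 22.6 + 6.8395 = 29.4395
°P = 259 − 259/1.076 = 18.2937
cells = 0.93·29.4395·18.2937

500.8574 billion cells


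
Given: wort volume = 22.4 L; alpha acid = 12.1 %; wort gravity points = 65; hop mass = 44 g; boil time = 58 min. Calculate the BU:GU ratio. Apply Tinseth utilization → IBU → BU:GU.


U = 1.65·0.000125^(GP/1000)·(1−e^(−0.04t))/4.15;  IBU = (α/100)·m·U·1000/V;  BU:GU = IBU/GP
U = 1.65·0.000125^(65/1000)·(1−e^(−0.04·58))/4.15 = 0.1999
IBU = (12.1/100)·44·0.1999·1000/22.4 = 47.5116
BU:GU = 47.5116/65

0.7309


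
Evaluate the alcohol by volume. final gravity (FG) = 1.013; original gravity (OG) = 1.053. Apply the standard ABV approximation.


ABV = (OG − FG) · 131.25
ABV = (1.053 − 1.013) · 131.25

5.2500 % ABV


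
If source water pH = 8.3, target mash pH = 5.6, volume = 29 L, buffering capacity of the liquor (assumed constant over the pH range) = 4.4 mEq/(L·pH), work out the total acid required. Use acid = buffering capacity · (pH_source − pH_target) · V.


acid = 4.4 · (8.3 − 5.6) · 29

344.5200 mEq


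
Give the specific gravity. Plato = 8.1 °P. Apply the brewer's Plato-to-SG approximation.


SG = 259/(259 − P)
SG = 259/(259 − 8.1)

1.0323


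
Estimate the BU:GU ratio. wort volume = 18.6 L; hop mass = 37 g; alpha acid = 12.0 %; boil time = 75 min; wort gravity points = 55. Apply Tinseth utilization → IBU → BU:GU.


U = 1.65·0.000125^(GP/1000)·(1−e^(−0.04t))/4.15;  IBU = (α/100)·m·U·1000/V;  BU:GU = IBU/GP
U = 1.65·0.000125^(55/1000)·(1−e^(−0.04·75))/4.15 = 0.2305
IBU = (12.0/100)·37·0.2305·1000/18.6 = 55.0119
BU:GU = 55.0119/55

1.0002


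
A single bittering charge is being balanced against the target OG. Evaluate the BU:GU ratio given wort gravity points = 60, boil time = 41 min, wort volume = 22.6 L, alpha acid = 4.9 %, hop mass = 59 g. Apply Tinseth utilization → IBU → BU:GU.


U = 1.65·0.000125^(GP/1000)·(1−e^(−0.04t))/4.15;  IBU = (α/100)·m·U·1000/V;  BU:GU = IBU/GP
U = 1.65·0.000125^(60/1000)·(1−e^(−0.04·41))/4.15 = 0.1869
IBU = (4.9/100)·59·0.1869·1000/22.6 = 23.9076
BU:GU = 23.9076/60

0.3985


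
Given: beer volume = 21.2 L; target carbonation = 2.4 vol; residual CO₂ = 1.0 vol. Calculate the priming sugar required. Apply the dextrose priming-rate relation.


sugar = (target − residual)·4.0·V
sugar = (2.4 − 1.0)·4.0·21.2

118.7200 g


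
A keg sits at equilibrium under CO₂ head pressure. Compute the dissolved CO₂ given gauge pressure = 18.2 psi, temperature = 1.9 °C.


vols = (P + 14.695)·(0.01821 + 0.09011·e^(−0.04·T))
vols = (18.2 + 14.695)·(0.01821 + 0.09011·e^(−0.04·1.9))

3.3463 volumes


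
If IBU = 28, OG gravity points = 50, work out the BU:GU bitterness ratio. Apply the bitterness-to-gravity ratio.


BU:GU = IBU / OG_points
BU:GU = 28 / 50

0.5600


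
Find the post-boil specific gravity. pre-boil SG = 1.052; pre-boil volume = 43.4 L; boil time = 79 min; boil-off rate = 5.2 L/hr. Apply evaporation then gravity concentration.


V_post = V_pre − rate·(t/60);  SG_post = 1 + (SG_pre−1)·V_pre/V_post
V_post = 43.4 − 5.2·(79/60) = 36.5533
SG_post = 1 + (1.052 − 1)·43.4/36.5533

1.0617


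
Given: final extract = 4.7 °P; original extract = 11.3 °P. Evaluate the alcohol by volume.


SG = 259/(259 − P);  ABV = (OG − FG)·131.25
OG = 259/(259 − 11.3) = 1.0456
FG = 259/(259 − 4.7) = 1.0185
ABV = (1.0456 − 1.0185)·131.25

3.5618 % ABV


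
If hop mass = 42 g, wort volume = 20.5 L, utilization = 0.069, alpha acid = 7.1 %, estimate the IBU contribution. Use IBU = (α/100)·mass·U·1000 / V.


IBU = (7.1/100)·42·0.069·1000 / 20.5

10.0370 IBU


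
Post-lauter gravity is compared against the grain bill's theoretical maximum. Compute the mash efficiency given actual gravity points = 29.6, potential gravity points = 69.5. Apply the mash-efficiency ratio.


efficiency = actual / potential × 100
efficiency = 29.6 / 69.5 × 100

42.5899 %


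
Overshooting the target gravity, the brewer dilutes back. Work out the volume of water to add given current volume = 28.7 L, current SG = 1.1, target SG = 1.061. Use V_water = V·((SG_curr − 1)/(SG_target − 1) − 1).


V_water = 28.7·((1.1 − 1)/(1.061 − 1) − 1)

18.3492 L


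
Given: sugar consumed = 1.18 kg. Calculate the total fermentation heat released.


Q = m_sugar · 590 kJ/kg
Q = 1.18 · 590

696.2000 kJ


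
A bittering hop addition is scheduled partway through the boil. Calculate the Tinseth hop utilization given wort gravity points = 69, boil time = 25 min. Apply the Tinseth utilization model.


U = 1.65·0.000125^(GP/1000) · (1 − e^(−0.04·t))/4.15
bigness = 1.65·0.000125^(69/1000) = 0.8875
boil_factor = (1 − e^(−0.04·25))/4.15 = 0.1523
U = 0.8875 · 0.1523

0.1352


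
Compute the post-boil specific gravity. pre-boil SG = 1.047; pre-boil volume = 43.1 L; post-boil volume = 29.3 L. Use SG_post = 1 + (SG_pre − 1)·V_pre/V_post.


pts_pre = (1.047 − 1)·1000 = 47.0000
pts_post = 47.0000·43.1/29.3 = 69.1365
SG_post = 1 + 69.1365/1000

1.0691


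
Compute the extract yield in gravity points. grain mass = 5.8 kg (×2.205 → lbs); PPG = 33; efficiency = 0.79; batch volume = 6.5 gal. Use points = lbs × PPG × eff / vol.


lbs = 5.8 × 2.205 = 12.7890
points = 12.7890 × 33 × 0.79 / 6.5

51.2937 points


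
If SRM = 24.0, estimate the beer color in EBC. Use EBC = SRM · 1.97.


EBC = 24.0 · 1.97

47.2800 EBC


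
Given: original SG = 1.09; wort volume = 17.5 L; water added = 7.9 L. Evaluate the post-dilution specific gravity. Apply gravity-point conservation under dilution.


SG_new = 1 + (SG_old − 1)·V_old/(V_old + V_water)
pts = (1.09 − 1)·1000·17.5/(17.5 + 7.9) = 62.0079
SG_new = 1 + 62.0079/1000

1.0620


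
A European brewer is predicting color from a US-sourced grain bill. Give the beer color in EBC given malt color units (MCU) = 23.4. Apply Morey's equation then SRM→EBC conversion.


SRM = 1.4922·MCU^0.6859;  EBC = SRM·1.97
SRM = 1.4922·23.4^0.6859 = 12.9710
EBC = 12.9710·1.97

25.5528 EBC


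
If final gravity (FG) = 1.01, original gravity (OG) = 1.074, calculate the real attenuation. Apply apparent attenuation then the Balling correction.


AA = (OG−FG)/(OG−1)·100;  RA = AA·0.8192
AA = (1.074 − 1.01)/(1.074 − 1)·100 = 86.4865
RA = 86.4865·0.8192

70.8497 %


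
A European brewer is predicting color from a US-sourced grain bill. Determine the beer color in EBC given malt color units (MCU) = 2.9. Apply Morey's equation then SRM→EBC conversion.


SRM = 1.4922·MCU^0.6859;  EBC = SRM·1.97
SRM = 1.4922·2.9^0.6859 = 3.0973
EBC = 3.0973·1.97

6.1017 EBC


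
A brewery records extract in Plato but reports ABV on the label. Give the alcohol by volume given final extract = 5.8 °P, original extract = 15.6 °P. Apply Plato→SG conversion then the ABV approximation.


SG = 259/(259 − P);  ABV = (OG − FG)·131.25
OG = 259/(259 − 15.6) = 1.0641
FG = 259/(259 − 5.8) = 1.0229
ABV = (1.0641 − 1.0229)·131.25

5.4056 % ABV


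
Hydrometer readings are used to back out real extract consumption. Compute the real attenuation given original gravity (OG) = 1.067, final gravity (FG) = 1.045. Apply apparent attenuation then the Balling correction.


AA = (OG−FG)/(OG−1)·100;  RA = AA·0.8192
AA = (1.067 − 1.045)/(1.067 − 1)·100 = 32.8358
RA = 32.8358·0.8192

26.8991 %


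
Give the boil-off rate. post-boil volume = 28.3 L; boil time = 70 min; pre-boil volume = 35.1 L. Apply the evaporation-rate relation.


rate = (V_pre − V_post) / (t_min/60)
rate = (35.1 − 28.3) / (70/60)

5.8286 L/hr


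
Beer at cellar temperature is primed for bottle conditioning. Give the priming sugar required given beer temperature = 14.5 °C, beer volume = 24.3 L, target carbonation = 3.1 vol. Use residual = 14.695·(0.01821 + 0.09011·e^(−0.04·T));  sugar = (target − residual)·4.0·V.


residual = 14.695·(0.01821 + 0.09011·e^(−0.04·14.5)) = 1.0090
sugar = (3.1 − 1.0090)·4.0·24.3

203.2457 g


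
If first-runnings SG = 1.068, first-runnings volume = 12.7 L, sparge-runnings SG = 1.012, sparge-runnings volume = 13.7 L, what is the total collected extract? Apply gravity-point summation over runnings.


total = Σ (SG_i − 1)·1000·V_i
first = (1.068 − 1)·1000·12.7 = 863.6000
sparge = (1.012 − 1)·1000·13.7 = 164.4000
total = 863.6000 + 164.4000

1028.0000 gravity·L


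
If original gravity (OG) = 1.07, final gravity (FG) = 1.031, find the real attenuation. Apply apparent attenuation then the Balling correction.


AA = (OG−FG)/(OG−1)·100;  RA = AA·0.8192
AA = (1.07 − 1.031)/(1.07 − 1)·100 = 55.7143
RA = 55.7143·0.8192

45.6411 %


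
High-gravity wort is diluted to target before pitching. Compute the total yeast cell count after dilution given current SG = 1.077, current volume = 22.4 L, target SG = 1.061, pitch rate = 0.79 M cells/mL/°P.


V_w = V·((SG_c−1)/(SG_t−1)−1);  °P = 259 − 259/SG_t;  cells = rate·(V+V_w)·°P
V_w = 22.4·((1.077−1)/(1.061−1)−1) = 5.8754
V_final = 22.4 + 5.8754 = 28.2754
°P = 259 − 259/1.061 = 14.8907
cells = 0.79·28.2754·14.8907

332.6214 billion cells


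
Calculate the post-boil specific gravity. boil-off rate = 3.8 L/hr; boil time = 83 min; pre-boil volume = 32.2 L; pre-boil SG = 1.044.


V_post = V_pre − rate·(t/60);  SG_post = 1 + (SG_pre−1)·V_pre/V_post
V_post = 32.2 − 3.8·(83/60) = 26.9433
SG_post = 1 + (1.044 − 1)·32.2/26.9433

1.0526


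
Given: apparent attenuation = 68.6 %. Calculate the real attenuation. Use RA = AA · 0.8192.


RA = 68.6 · 0.8192

56.1971 %


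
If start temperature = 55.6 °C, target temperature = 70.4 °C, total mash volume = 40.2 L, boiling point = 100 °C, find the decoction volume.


V_dec = V_total·(T_target − T_start)/(T_boil − T_start)
V_dec = 40.2·(70.4 − 55.6)/(100 − 55.6)

13.4000 L


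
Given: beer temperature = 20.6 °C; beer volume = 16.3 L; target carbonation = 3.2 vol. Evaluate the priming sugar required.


residual = 14.695·(0.01821 + 0.09011·e^(−0.04·T));  sugar = (target − residual)·4.0·V
residual = 14.695·(0.01821 + 0.09011·e^(−0.04·20.6)) = 0.8485
sugar = (3.2 − 0.8485)·4.0·16.3

153.3196 g


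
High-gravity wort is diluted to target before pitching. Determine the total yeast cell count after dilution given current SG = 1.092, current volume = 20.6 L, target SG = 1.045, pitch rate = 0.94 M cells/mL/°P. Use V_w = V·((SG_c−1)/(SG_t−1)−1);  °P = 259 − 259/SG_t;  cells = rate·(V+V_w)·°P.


V_w = 20.6·((1.092−1)/(1.045−1)−1) = 21.5156
V_final = 20.6 + 21.5156 = 42.1156
°P = 259 − 259/1.045 = 11.1531
cells = 0.94·42.1156·11.1531

441.5363 billion cells


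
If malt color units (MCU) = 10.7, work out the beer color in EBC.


SRM = 1.4922·MCU^0.6859;  EBC = SRM·1.97
SRM = 1.4922·10.7^0.6859 = 7.5837
EBC = 7.5837·1.97

14.9399 EBC


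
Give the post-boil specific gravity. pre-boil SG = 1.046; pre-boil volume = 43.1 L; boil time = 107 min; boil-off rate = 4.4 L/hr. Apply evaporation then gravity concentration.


V_post = V_pre − rate·(t/60);  SG_post = 1 + (SG_pre−1)·V_pre/V_post
V_post = 43.1 − 4.4·(107/60) = 35.2533
SG_post = 1 + (1.046 − 1)·43.1/35.2533

1.0562


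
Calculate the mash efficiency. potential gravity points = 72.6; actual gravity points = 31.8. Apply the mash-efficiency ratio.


efficiency = actual / potential × 100
efficiency = 31.8 / 72.6 × 100

43.8017 %


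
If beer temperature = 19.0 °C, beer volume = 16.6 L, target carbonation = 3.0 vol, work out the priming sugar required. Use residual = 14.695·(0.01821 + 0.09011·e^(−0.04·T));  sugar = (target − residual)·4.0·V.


residual = 14.695·(0.01821 + 0.09011·e^(−0.04·19.0)) = 0.8869
sugar = (3.0 − 0.8869)·4.0·16.6

140.3122 g


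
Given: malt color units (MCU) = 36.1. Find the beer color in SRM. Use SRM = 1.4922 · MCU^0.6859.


SRM = 1.4922 · 36.1^0.6859

17.4631 SRM


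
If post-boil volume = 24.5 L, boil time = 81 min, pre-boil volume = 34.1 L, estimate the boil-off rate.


rate = (V_pre − V_post) / (t_min/60)
rate = (34.1 − 24.5) / (81/60)

7.1111 L/hr


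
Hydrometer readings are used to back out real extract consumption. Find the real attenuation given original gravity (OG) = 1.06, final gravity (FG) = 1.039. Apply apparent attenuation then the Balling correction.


AA = (OG−FG)/(OG−1)·100;  RA = AA·0.8192
AA = (1.06 − 1.039)/(1.06 − 1)·100 = 35.0000
RA = 35.0000·0.8192

28.6720 %


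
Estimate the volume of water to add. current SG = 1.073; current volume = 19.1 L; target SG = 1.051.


V_water = V·((SG_curr − 1)/(SG_target − 1) − 1)
V_water = 19.1·((1.073 − 1)/(1.051 − 1) − 1)

8.2392 L


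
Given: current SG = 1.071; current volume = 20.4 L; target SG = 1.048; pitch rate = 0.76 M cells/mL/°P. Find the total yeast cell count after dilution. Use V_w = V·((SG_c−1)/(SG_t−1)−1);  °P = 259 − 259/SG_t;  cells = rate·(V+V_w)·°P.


V_w = 20.4·((1.071−1)/(1.048−1)−1) = 9.7750
V_final = 20.4 + 9.7750 = 30.1750
°P = 259 − 259/1.048 = 11.8626
cells = 0.76·30.1750·11.8626

272.0449 billion cells


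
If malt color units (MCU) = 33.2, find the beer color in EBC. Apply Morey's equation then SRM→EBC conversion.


SRM = 1.4922·MCU^0.6859;  EBC = SRM·1.97
SRM = 1.4922·33.2^0.6859 = 16.4883
EBC = 16.4883·1.97

32.4819 EBC


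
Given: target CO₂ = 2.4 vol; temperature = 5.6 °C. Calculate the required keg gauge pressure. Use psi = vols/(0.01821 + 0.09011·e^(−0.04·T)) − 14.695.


psi = 2.4/(0.01821 + 0.09011·e^(−0.04·5.6)) − 14.695

11.9018 psi


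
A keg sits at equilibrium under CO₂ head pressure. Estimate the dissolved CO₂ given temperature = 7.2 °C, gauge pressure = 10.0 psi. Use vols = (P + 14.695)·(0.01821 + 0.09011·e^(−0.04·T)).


vols = (10.0 + 14.695)·(0.01821 + 0.09011·e^(−0.04·7.2))

2.1181 volumes


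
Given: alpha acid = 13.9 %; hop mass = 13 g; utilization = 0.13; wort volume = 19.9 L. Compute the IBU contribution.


IBU = (α/100)·mass·U·1000 / V
IBU = (13.9/100)·13·0.13·1000 / 19.9

11.8045 IBU


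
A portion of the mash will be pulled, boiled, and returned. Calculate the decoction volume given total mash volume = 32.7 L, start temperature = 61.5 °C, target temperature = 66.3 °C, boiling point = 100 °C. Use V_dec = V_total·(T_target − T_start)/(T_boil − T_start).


V_dec = 32.7·(66.3 − 61.5)/(100 − 61.5)

4.0769 L


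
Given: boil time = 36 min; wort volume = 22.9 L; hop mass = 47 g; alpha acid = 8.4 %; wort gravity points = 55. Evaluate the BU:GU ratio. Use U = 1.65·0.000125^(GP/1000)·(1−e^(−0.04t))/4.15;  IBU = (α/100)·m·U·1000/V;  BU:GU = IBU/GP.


U = 1.65·0.000125^(55/1000)·(1−e^(−0.04·36))/4.15 = 0.1851
IBU = (8.4/100)·47·0.1851·1000/22.9 = 31.9061
BU:GU = 31.9061/55

0.5801


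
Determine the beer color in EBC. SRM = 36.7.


EBC = SRM · 1.97
EBC = 36.7 · 1.97

72.2990 EBC


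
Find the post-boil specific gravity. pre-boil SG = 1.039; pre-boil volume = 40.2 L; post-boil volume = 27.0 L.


SG_post = 1 + (SG_pre − 1)·V_pre/V_post
pts_pre = (1.039 − 1)·1000 = 39.0000
pts_post = 39.0000·40.2/27.0 = 58.0667
SG_post = 1 + 58.0667/1000

1.0581


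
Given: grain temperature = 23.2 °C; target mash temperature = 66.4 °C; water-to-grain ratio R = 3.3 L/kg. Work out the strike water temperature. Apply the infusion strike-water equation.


T_strike = (0.41/R)·(T_mash − T_grain) + T_mash
T_strike = (0.41/3.3)·(66.4 − 23.2) + 66.4

71.7673 °C


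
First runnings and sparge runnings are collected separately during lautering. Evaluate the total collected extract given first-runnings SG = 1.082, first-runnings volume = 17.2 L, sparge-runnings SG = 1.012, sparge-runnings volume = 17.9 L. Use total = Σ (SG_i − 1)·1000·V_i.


first = (1.082 − 1)·1000·17.2 = 1410.4000
sparge = (1.012 − 1)·1000·17.9 = 214.8000
total = 1410.4000 + 214.8000

1625.2000 gravity·L


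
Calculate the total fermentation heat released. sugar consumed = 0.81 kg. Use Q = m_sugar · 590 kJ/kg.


Q = 0.81 · 590

477.9000 kJ


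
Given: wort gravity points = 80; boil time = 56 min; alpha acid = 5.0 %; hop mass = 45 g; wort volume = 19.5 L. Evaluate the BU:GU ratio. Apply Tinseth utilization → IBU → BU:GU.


U = 1.65·0.000125^(GP/1000)·(1−e^(−0.04t))/4.15;  IBU = (α/100)·m·U·1000/V;  BU:GU = IBU/GP
U = 1.65·0.000125^(80/1000)·(1−e^(−0.04·56))/4.15 = 0.1731
IBU = (5.0/100)·45·0.1731·1000/19.5 = 19.9734
BU:GU = 19.9734/80

0.2497


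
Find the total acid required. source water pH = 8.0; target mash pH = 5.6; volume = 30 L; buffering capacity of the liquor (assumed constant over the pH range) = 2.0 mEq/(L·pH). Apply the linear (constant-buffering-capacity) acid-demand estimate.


acid = buffering capacity · (pH_source − pH_target) · V
acid = 2.0 · (8.0 − 5.6) · 30

144.0000 mEq


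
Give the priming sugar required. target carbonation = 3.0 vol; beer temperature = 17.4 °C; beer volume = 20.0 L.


residual = 14.695·(0.01821 + 0.09011·e^(−0.04·T));  sugar = (target − residual)·4.0·V
residual = 14.695·(0.01821 + 0.09011·e^(−0.04·17.4)) = 0.9278
sugar = (3.0 − 0.9278)·4.0·20.0

165.7766 g


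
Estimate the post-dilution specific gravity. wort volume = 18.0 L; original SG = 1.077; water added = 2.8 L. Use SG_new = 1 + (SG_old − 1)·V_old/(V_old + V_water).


pts = (1.077 − 1)·1000·18.0/(18.0 + 2.8) = 66.6346
SG_new = 1 + 66.6346/1000

1.0666
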